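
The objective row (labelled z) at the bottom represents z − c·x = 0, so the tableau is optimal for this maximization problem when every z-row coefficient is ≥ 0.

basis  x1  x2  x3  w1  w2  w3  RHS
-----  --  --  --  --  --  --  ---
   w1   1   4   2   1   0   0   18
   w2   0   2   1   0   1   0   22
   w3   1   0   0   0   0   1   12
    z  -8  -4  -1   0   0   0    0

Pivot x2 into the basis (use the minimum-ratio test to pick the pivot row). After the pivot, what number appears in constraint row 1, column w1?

1/4

Ratio test on column x2 — row 1: 18/4 = 9/2; row 2: 22/2 = 11; row 3: entry 0 ≤ 0. Minimum is 9/2 at row 1 (w1 leaves); pivot element 4.
Divide row 1 by 4; eliminate column x2 from the other rows.
In the new row 1, the w1 entry is the old entry divided by the pivot: 1/4 = 1/4.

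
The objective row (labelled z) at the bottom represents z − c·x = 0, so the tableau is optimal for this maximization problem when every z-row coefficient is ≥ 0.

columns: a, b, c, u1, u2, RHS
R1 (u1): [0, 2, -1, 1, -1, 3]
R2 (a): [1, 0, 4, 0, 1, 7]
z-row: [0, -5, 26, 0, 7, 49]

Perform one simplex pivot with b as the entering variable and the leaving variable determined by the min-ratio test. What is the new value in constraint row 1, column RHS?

Ratio test on column b — row 1: 3/2 = 3/2; row 2: entry 0 ≤ 0. Minimum is 3/2 at row 1 (u1 leaves); pivot element 2.
Divide row 1 by 2; eliminate column b from the other rows.
In the new row 1, the RHS entry is the old entry divided by the pivot: 3/2 = 3/2.

3/2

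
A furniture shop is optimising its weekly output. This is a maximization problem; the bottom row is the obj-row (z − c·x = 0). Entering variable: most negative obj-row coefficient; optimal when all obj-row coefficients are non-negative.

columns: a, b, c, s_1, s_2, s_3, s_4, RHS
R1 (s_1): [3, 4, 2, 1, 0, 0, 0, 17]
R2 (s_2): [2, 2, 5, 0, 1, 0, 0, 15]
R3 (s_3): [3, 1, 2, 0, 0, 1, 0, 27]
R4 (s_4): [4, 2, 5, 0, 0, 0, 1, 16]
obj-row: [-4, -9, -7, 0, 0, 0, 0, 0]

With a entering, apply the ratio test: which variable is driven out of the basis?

Column a entries and ratios — s_1: 17/3 = 17/3; s_2: 15/2 = 15/2; s_3: 27/3 = 9; s_4: 16/4 = 4.
Smallest ratio is 4 in the row of s_4, so s_4 leaves.

s_4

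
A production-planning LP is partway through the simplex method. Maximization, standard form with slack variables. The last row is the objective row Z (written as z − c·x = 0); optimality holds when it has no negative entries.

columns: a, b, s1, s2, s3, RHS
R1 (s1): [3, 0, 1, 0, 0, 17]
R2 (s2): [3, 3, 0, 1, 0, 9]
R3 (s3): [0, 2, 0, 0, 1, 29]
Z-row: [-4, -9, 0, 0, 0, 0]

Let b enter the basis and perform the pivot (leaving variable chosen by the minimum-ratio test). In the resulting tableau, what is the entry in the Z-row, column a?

Ratio test on column b — row 1: entry 0 ≤ 0; row 2: 9/3 = 3; row 3: 29/2 = 29/2. Minimum is 3 at row 2 (s2 leaves); pivot element 3.
Divide row 2 by 3; eliminate column b from the other rows.
Z-row update in column a: -4 − (-9)·1 = 5.

5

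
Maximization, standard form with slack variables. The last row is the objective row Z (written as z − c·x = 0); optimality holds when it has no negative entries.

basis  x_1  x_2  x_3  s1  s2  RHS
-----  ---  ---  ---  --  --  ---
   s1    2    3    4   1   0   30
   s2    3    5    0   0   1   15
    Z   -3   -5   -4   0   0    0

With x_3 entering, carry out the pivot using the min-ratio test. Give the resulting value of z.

Ratio test on column x_3 — row 1: 30/4 = 15/2; row 2: entry 0 ≤ 0. Minimum is 15/2 at row 1 (s1 leaves); pivot element 4.
Pivot on row 1; the Z-row RHS becomes 0 − (-4)·(15/2) = 30.

30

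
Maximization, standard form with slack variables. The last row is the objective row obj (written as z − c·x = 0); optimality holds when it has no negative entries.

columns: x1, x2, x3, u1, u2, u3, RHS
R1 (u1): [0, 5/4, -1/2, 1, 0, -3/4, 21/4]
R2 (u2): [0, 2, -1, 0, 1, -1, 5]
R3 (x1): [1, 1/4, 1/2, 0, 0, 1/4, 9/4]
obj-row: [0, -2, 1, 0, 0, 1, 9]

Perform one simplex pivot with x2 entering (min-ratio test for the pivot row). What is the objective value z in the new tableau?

Ratio test on column x2 — row 1: (21/4)/(5/4) = 21/5; row 2: 5/2 = 5/2; row 3: (9/4)/(1/4) = 9. Minimum is 5/2 at row 2 (u2 leaves); pivot element 2.
Pivot on row 2; the obj-row RHS becomes 9 − (-2)·(5/2) = 14.

14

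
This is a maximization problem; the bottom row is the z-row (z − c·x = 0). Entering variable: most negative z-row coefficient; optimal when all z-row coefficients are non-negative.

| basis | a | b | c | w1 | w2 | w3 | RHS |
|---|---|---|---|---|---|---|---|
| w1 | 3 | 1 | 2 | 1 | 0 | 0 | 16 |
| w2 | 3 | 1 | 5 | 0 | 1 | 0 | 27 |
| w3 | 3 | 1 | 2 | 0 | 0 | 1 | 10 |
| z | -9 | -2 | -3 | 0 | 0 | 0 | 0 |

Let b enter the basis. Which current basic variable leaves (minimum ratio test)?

Column b entries and ratios — w1: 16/1 = 16; w2: 27/1 = 27; w3: 10/1 = 10.
Smallest ratio is 10 in the row of w3, so w3 leaves.

w3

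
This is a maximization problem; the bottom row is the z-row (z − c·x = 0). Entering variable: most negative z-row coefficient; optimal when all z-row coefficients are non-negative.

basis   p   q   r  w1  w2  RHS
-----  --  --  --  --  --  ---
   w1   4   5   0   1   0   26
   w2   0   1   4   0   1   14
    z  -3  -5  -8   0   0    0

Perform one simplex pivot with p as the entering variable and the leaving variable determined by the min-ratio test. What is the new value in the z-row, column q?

Ratio test on column p — row 1: 26/4 = 13/2; row 2: entry 0 ≤ 0. Minimum is 13/2 at row 1 (w1 leaves); pivot element 4.
Divide row 1 by 4; eliminate column p from the other rows.
z-row update in column q: -5 − (-3)·(5/4) = -5/4.

-5/4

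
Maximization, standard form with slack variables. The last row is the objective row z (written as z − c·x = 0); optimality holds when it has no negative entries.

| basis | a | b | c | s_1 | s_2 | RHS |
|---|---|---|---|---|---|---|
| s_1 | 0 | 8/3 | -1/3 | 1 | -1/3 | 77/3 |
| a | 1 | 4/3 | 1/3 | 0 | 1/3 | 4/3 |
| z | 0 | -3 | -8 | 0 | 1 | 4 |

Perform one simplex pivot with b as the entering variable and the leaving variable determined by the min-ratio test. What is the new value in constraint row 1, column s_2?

Ratio test on column b — row 1: (77/3)/(8/3) = 77/8; row 2: (4/3)/(4/3) = 1. Minimum is 1 at row 2 (a leaves); pivot element 4/3.
Divide row 2 by 4/3; eliminate column b from the other rows.
Row 1 update in column s_2: -1/3 − (8/3)·(1/4) = -1.

-1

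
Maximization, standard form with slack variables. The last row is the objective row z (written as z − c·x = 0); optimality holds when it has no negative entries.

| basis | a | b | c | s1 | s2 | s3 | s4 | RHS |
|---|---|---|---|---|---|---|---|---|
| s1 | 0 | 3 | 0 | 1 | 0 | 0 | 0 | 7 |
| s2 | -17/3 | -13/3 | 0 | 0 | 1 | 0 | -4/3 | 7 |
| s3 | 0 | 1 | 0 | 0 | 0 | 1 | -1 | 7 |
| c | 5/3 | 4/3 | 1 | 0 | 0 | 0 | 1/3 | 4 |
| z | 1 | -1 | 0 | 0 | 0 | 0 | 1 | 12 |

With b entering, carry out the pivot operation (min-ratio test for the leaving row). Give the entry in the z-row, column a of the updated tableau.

1

Ratio test on column b — row 1: 7/3 = 7/3; row 2: entry -13/3 ≤ 0; row 3: 7/1 = 7; row 4: 4/(4/3) = 3. Minimum is 7/3 at row 1 (s1 leaves); pivot element 3.
Divide row 1 by 3; eliminate column b from the other rows.
z-row update in column a: 1 − (-1)·0 = 1.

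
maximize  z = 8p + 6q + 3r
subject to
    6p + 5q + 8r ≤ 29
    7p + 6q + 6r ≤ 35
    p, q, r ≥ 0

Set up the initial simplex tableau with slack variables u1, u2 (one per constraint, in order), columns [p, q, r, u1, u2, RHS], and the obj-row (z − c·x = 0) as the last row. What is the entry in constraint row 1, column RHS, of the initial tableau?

The RHS of constraint 1 is b_1 = 29.

29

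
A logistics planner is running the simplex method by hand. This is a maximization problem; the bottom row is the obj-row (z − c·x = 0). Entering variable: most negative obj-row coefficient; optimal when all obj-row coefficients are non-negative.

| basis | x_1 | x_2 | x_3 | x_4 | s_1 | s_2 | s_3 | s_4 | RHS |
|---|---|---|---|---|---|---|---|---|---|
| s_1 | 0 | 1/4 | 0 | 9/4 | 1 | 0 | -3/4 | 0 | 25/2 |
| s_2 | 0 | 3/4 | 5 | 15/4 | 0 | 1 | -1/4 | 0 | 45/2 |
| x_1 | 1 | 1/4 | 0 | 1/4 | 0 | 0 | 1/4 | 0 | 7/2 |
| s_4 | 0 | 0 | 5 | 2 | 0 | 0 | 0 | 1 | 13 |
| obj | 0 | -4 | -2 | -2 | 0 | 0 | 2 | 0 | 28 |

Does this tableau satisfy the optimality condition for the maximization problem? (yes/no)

The obj-row has a negative entry -4 in column x_2, so it is not optimal.

no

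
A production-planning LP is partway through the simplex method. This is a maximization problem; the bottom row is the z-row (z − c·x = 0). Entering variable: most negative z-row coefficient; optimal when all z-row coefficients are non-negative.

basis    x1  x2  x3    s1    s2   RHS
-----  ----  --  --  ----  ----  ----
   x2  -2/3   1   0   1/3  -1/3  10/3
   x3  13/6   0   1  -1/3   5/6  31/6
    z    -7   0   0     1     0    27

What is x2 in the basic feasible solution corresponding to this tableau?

10/3

x2 is basic (row 1); its value is the RHS of that row, 10/3.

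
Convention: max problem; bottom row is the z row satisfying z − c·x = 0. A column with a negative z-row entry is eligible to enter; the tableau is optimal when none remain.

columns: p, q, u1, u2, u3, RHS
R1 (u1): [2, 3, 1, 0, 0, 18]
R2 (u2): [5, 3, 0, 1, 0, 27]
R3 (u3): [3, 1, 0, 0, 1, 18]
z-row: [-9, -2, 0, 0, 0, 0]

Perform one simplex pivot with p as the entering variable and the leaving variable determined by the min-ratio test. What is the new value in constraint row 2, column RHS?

27/5

Ratio test on column p — row 1: 18/2 = 9; row 2: 27/5 = 27/5; row 3: 18/3 = 6. Minimum is 27/5 at row 2 (u2 leaves); pivot element 5.
Divide row 2 by 5; eliminate column p from the other rows.
In the new row 2, the RHS entry is the old entry divided by the pivot: 27/5 = 27/5.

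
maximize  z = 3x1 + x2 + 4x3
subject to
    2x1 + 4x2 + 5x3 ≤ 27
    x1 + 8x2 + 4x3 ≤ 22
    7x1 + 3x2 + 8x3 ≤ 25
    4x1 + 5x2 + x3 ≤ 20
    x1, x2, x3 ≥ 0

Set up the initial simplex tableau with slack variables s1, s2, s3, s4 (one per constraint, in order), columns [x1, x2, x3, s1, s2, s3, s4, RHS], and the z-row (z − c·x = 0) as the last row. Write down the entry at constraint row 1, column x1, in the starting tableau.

Constraint 1 has coefficient 2 on x1.

2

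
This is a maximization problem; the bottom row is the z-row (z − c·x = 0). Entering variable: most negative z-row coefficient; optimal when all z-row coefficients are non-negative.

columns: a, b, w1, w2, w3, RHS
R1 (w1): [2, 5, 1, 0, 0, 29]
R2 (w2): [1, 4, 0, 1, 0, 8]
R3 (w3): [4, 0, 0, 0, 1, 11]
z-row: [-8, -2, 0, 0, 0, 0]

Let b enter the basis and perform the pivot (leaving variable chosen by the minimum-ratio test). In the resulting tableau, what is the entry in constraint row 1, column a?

3/4

Ratio test on column b — row 1: 29/5 = 29/5; row 2: 8/4 = 2; row 3: entry 0 ≤ 0. Minimum is 2 at row 2 (w2 leaves); pivot element 4.
Divide row 2 by 4; eliminate column b from the other rows.
Row 1 update in column a: 2 − 5·(1/4) = 3/4.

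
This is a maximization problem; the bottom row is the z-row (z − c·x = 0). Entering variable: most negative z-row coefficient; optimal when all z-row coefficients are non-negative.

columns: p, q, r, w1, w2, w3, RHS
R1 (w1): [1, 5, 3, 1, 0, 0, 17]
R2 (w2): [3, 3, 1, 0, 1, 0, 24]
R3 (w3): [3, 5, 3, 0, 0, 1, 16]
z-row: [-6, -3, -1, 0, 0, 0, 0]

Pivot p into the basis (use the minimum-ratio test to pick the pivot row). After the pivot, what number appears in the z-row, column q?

7

Ratio test on column p — row 1: 17/1 = 17; row 2: 24/3 = 8; row 3: 16/3 = 16/3. Minimum is 16/3 at row 3 (w3 leaves); pivot element 3.
Divide row 3 by 3; eliminate column p from the other rows.
z-row update in column q: -3 − (-6)·(5/3) = 7.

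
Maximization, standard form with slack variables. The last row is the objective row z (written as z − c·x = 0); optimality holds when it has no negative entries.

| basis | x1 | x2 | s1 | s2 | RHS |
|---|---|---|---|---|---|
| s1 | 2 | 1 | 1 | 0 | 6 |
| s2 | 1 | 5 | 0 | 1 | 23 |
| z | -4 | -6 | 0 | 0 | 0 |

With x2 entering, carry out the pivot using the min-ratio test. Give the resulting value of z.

Ratio test on column x2 — row 1: 6/1 = 6; row 2: 23/5 = 23/5. Minimum is 23/5 at row 2 (s2 leaves); pivot element 5.
Pivot on row 2; the z-row RHS becomes 0 − (-6)·(23/5) = 138/5.

138/5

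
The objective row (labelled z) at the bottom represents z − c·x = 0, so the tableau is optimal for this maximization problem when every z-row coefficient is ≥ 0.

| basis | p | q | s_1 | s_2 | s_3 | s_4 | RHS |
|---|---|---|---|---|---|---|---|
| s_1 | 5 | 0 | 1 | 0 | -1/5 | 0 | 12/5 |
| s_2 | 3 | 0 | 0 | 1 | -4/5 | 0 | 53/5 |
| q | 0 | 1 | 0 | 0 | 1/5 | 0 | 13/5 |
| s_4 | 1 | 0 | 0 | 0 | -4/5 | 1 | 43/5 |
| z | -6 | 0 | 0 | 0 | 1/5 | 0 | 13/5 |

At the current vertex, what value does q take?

13/5

q is basic (row 3); its value is the RHS of that row, 13/5.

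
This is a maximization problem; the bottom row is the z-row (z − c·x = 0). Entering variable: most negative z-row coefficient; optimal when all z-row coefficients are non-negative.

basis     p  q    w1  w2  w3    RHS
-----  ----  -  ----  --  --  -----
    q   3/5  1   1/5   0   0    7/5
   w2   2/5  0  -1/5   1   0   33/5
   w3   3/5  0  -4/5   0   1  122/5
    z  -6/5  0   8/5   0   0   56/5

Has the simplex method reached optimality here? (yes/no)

The z-row has a negative entry -6/5 in column p, so it is not optimal.

no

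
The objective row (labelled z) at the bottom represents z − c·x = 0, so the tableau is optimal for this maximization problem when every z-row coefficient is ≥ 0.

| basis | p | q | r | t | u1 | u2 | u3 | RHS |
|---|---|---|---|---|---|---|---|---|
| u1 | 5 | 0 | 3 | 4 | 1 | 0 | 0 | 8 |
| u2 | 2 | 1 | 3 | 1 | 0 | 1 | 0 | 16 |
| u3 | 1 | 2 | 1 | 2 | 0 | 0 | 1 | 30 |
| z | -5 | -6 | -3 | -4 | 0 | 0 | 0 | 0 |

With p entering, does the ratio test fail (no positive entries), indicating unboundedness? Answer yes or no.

Column p has positive entries in row(s) 1, 2, 3, so the ratio test bounds it — not unbounded.

no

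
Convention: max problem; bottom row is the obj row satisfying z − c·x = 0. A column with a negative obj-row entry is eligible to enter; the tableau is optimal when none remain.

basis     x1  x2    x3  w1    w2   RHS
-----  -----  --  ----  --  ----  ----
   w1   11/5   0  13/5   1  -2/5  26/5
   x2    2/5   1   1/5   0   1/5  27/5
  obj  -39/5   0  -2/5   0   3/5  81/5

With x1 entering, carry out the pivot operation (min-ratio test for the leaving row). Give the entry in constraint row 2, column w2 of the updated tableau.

3/11

Ratio test on column x1 — row 1: (26/5)/(11/5) = 26/11; row 2: (27/5)/(2/5) = 27/2. Minimum is 26/11 at row 1 (w1 leaves); pivot element 11/5.
Divide row 1 by 11/5; eliminate column x1 from the other rows.
Row 2 update in column w2: 1/5 − (2/5)·(-2/11) = 3/11.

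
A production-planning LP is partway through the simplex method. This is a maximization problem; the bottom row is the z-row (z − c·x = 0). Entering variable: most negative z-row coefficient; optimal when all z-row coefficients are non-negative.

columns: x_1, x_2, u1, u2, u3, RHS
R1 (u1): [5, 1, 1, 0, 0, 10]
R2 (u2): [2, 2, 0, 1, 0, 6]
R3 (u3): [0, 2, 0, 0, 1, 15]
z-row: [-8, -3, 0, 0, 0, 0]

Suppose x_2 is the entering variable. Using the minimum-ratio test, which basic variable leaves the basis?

Column x_2 entries and ratios — u1: 10/1 = 10; u2: 6/2 = 3; u3: 15/2 = 15/2.
Smallest ratio is 3 in the row of u2, so u2 leaves.

u2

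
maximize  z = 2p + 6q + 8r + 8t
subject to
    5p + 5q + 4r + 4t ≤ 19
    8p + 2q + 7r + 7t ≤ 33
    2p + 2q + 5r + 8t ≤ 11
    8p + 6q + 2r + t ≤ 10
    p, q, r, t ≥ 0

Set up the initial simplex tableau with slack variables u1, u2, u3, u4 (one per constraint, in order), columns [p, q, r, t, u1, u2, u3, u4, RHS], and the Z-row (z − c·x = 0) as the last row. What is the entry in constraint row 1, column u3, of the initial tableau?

0

Slack u3 belongs to constraint 3; its column is the unit vector e_3, so the entry in row 1 is 0.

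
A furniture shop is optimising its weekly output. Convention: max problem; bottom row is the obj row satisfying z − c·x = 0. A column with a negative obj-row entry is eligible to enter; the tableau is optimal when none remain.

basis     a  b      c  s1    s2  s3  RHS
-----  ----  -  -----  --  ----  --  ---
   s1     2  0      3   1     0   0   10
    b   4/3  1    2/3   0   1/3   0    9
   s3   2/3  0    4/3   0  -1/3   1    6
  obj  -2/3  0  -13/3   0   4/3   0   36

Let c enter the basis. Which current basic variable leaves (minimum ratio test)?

s1

Column c entries and ratios — s1: 10/3 = 10/3; b: 9/(2/3) = 27/2; s3: 6/(4/3) = 9/2.
Smallest ratio is 10/3 in the row of s1, so s1 leaves.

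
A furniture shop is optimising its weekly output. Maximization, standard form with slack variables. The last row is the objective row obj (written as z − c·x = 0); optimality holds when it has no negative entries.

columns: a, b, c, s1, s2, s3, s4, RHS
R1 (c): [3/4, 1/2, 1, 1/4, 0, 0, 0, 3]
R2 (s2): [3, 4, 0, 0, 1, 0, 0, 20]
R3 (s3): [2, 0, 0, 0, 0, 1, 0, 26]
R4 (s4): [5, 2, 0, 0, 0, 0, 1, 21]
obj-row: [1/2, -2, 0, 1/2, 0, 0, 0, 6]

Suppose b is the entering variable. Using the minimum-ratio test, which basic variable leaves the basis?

s2

Column b entries and ratios — c: 3/(1/2) = 6; s2: 20/4 = 5; s3: 0 ≤ 0, skip; s4: 21/2 = 21/2.
Smallest ratio is 5 in the row of s2, so s2 leaves.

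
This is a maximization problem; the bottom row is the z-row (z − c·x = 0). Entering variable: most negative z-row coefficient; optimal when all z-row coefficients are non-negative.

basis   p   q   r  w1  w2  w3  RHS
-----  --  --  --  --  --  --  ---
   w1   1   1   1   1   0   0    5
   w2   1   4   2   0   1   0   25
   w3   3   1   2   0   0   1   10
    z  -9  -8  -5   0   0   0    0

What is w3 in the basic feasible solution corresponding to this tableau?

w3 is basic (row 3); its value is the RHS of that row, 10.

10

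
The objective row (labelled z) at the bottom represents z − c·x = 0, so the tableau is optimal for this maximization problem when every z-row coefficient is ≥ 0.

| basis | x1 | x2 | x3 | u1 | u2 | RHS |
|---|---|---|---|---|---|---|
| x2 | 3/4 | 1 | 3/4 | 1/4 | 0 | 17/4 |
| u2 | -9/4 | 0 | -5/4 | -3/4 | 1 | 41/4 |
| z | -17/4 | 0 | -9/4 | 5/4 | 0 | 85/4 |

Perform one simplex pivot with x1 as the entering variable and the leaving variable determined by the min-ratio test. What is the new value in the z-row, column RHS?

136/3

Ratio test on column x1 — row 1: (17/4)/(3/4) = 17/3; row 2: entry -9/4 ≤ 0. Minimum is 17/3 at row 1 (x2 leaves); pivot element 3/4.
Divide row 1 by 3/4; eliminate column x1 from the other rows.
z-row update in column RHS: 85/4 − (-17/4)·(17/3) = 136/3.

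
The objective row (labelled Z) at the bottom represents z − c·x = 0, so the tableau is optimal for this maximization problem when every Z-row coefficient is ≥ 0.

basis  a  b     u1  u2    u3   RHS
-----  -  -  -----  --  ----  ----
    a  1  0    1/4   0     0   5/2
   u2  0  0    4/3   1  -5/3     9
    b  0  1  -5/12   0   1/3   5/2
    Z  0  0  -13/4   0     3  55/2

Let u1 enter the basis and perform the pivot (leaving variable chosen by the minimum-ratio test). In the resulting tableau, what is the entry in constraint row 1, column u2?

-3/16

Ratio test on column u1 — row 1: (5/2)/(1/4) = 10; row 2: 9/(4/3) = 27/4; row 3: entry -5/12 ≤ 0. Minimum is 27/4 at row 2 (u2 leaves); pivot element 4/3.
Divide row 2 by 4/3; eliminate column u1 from the other rows.
Row 1 update in column u2: 0 − (1/4)·(3/4) = -3/16.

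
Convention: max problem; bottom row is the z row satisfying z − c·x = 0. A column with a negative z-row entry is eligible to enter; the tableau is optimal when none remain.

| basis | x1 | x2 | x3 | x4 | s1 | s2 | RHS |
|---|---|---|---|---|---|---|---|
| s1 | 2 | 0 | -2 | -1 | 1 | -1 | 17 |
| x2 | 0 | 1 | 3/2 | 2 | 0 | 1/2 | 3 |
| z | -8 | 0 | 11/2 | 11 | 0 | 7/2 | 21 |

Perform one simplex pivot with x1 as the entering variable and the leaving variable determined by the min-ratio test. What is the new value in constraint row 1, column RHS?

Ratio test on column x1 — row 1: 17/2 = 17/2; row 2: entry 0 ≤ 0. Minimum is 17/2 at row 1 (s1 leaves); pivot element 2.
Divide row 1 by 2; eliminate column x1 from the other rows.
In the new row 1, the RHS entry is the old entry divided by the pivot: 17/2 = 17/2.

17/2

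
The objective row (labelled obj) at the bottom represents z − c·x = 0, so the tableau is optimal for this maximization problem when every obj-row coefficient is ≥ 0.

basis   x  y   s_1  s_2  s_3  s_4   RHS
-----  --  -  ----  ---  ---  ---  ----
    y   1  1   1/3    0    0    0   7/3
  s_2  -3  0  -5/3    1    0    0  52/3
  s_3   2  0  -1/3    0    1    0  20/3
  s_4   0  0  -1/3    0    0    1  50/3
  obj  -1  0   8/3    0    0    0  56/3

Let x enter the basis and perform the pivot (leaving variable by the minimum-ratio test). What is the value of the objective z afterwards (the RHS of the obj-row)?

21

Ratio test on column x — row 1: (7/3)/1 = 7/3; row 2: entry -3 ≤ 0; row 3: (20/3)/2 = 10/3; row 4: entry 0 ≤ 0. Minimum is 7/3 at row 1 (y leaves); pivot element 1.
Pivot on row 1; the obj-row RHS becomes 56/3 − (-1)·(7/3) = 21.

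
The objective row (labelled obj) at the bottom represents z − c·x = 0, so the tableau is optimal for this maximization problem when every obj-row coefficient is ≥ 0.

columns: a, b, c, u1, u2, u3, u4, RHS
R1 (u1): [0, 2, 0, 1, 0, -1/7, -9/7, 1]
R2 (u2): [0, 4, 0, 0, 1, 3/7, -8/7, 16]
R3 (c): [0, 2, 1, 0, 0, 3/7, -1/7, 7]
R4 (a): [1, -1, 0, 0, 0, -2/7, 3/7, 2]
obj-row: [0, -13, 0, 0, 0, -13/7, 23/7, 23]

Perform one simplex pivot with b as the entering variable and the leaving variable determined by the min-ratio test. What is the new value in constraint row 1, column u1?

Ratio test on column b — row 1: 1/2 = 1/2; row 2: 16/4 = 4; row 3: 7/2 = 7/2; row 4: entry -1 ≤ 0. Minimum is 1/2 at row 1 (u1 leaves); pivot element 2.
Divide row 1 by 2; eliminate column b from the other rows.
In the new row 1, the u1 entry is the old entry divided by the pivot: 1/2 = 1/2.

1/2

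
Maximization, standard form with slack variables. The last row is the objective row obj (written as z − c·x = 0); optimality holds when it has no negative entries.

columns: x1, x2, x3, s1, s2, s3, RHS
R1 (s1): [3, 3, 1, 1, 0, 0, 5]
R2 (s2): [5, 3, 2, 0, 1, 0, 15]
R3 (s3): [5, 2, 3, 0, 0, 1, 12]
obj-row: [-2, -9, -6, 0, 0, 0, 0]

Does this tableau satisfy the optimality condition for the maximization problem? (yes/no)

no

The obj-row has a negative entry -9 in column x2, so it is not optimal.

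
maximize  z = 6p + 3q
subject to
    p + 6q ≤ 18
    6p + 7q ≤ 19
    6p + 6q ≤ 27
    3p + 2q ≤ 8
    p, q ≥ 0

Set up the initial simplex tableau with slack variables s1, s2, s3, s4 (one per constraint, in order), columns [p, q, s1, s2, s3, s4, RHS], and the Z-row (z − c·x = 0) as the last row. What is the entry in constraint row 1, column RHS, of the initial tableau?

18

The RHS of constraint 1 is b_1 = 18.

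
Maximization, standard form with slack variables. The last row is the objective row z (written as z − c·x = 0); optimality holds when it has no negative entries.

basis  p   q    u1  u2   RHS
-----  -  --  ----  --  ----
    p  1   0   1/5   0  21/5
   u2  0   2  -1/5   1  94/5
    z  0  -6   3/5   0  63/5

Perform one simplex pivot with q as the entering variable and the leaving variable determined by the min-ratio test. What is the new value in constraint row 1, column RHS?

Ratio test on column q — row 1: entry 0 ≤ 0; row 2: (94/5)/2 = 47/5. Minimum is 47/5 at row 2 (u2 leaves); pivot element 2.
Divide row 2 by 2; eliminate column q from the other rows.
Row 1 update in column RHS: 21/5 − 0·(47/5) = 21/5.

21/5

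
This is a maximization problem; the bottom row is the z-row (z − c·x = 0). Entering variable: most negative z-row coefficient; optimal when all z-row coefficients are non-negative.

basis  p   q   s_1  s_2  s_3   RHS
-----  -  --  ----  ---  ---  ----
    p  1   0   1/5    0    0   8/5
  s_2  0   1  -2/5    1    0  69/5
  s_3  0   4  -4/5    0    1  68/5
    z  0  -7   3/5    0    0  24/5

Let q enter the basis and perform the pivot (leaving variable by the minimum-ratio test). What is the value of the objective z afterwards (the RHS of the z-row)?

Ratio test on column q — row 1: entry 0 ≤ 0; row 2: (69/5)/1 = 69/5; row 3: (68/5)/4 = 17/5. Minimum is 17/5 at row 3 (s_3 leaves); pivot element 4.
Pivot on row 3; the z-row RHS becomes 24/5 − (-7)·(17/5) = 143/5.

143/5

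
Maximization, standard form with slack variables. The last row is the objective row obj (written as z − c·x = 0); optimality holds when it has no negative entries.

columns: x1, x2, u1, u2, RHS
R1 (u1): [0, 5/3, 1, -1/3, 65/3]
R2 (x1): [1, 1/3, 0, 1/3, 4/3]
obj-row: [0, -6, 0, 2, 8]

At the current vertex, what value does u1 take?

u1 is basic (row 1); its value is the RHS of that row, 65/3.

65/3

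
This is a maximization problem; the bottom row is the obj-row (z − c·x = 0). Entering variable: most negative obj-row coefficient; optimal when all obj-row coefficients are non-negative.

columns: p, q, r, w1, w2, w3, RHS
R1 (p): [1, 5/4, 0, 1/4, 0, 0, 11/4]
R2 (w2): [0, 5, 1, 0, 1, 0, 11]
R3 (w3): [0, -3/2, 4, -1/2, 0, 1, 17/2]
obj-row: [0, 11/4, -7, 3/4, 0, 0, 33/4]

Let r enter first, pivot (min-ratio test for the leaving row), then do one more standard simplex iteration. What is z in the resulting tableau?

Ratio test on column r — row 1: entry 0 ≤ 0; row 2: 11/1 = 11; row 3: (17/2)/4 = 17/8. Minimum is 17/8 at row 3 (w3 leaves); pivot element 4.
Pivot on row 3; the obj-row RHS becomes 33/4 − (-7)·(17/8) = 185/8.
Next entering variable (most negative obj-row entry -1/8): w1.
Ratio test on column w1 — row 1: (11/4)/(1/4) = 11; row 2: (71/8)/(1/8) = 71; row 3: entry -1/8 ≤ 0. Minimum is 11 at row 1 (p leaves); pivot element 1/4.
After the second pivot the obj-row RHS is 185/8 − (-1/8)·11 = 49/2.

49/2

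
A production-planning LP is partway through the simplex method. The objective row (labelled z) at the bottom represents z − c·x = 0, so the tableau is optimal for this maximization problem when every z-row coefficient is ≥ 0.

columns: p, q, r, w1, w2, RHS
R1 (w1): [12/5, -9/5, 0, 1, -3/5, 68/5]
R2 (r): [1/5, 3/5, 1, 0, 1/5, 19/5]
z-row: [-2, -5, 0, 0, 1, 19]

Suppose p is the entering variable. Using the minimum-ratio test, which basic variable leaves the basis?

Column p entries and ratios — w1: (68/5)/(12/5) = 17/3; r: (19/5)/(1/5) = 19.
Smallest ratio is 17/3 in the row of w1, so w1 leaves.

w1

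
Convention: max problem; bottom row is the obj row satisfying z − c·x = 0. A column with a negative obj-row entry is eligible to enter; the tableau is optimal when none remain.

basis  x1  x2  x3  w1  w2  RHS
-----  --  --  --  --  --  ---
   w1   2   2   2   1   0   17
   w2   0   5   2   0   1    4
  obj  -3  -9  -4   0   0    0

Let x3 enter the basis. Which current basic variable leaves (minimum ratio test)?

Column x3 entries and ratios — w1: 17/2 = 17/2; w2: 4/2 = 2.
Smallest ratio is 2 in the row of w2, so w2 leaves.

w2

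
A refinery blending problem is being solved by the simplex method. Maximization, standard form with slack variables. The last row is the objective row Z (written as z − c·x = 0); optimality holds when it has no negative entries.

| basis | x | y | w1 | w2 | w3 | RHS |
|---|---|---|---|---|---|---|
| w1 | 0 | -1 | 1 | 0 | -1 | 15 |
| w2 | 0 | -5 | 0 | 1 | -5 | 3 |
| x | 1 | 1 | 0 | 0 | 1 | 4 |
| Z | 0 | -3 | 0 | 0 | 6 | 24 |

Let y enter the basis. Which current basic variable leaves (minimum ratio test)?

Column y entries and ratios — w1: -1 ≤ 0, skip; w2: -5 ≤ 0, skip; x: 4/1 = 4.
Smallest ratio is 4 in the row of x, so x leaves.

x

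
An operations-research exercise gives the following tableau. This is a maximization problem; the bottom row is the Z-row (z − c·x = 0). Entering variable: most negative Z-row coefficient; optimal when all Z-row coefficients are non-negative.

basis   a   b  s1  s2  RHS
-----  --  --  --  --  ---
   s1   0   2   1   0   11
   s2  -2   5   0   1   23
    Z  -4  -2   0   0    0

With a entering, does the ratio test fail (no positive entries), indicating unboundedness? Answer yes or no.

yes

Every constraint-row entry in column a is ≤ 0, so increasing a is unbounded.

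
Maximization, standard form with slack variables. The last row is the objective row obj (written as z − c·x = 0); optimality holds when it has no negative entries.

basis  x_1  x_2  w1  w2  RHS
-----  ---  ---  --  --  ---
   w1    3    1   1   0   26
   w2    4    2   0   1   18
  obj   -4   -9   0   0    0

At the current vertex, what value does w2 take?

w2 is basic (row 2); its value is the RHS of that row, 18.

18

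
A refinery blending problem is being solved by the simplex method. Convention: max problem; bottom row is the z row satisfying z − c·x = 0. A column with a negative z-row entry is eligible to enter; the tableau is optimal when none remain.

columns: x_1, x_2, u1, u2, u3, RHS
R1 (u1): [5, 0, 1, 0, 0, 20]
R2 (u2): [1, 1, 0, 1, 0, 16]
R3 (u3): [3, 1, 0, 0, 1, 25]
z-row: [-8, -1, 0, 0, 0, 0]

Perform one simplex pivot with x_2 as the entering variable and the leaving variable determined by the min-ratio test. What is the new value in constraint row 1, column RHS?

Ratio test on column x_2 — row 1: entry 0 ≤ 0; row 2: 16/1 = 16; row 3: 25/1 = 25. Minimum is 16 at row 2 (u2 leaves); pivot element 1.
Divide row 2 by 1; eliminate column x_2 from the other rows.
Row 1 update in column RHS: 20 − 0·16 = 20.

20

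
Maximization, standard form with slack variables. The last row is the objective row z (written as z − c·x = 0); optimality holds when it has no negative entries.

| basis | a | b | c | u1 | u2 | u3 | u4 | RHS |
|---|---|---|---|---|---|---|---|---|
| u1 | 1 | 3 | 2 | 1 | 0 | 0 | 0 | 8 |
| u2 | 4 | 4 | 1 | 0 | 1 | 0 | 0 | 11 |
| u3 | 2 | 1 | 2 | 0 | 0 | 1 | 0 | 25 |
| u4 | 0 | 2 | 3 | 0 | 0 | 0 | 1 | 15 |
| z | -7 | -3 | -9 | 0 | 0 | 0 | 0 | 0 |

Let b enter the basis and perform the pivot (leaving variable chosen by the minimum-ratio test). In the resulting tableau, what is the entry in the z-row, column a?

Ratio test on column b — row 1: 8/3 = 8/3; row 2: 11/4 = 11/4; row 3: 25/1 = 25; row 4: 15/2 = 15/2. Minimum is 8/3 at row 1 (u1 leaves); pivot element 3.
Divide row 1 by 3; eliminate column b from the other rows.
z-row update in column a: -7 − (-3)·(1/3) = -6.

-6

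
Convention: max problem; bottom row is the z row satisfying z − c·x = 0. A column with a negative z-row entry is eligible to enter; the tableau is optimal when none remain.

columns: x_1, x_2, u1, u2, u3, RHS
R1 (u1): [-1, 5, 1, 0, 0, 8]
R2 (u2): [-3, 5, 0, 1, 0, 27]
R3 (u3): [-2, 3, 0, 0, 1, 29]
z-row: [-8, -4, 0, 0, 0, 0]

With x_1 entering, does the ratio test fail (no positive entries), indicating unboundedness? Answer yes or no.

yes

Every constraint-row entry in column x_1 is ≤ 0, so increasing x_1 is unbounded.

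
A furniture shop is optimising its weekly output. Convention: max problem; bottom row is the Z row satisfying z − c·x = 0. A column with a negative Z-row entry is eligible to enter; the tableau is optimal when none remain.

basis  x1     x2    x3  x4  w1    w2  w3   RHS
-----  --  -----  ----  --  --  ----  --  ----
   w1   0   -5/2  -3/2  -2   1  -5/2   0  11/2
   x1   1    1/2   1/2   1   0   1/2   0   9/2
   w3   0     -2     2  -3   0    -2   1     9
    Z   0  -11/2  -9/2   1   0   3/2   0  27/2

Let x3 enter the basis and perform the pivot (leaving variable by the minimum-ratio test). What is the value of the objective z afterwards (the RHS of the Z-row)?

135/4

Ratio test on column x3 — row 1: entry -3/2 ≤ 0; row 2: (9/2)/(1/2) = 9; row 3: 9/2 = 9/2. Minimum is 9/2 at row 3 (w3 leaves); pivot element 2.
Pivot on row 3; the Z-row RHS becomes 27/2 − (-9/2)·(9/2) = 135/4.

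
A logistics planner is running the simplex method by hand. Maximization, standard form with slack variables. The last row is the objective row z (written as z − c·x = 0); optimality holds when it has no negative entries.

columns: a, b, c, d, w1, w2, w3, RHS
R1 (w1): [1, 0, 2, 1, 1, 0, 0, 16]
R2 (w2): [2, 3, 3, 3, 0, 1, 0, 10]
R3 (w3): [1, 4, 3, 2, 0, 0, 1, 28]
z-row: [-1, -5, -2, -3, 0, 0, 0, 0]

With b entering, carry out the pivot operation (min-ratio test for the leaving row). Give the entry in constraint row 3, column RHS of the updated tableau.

Ratio test on column b — row 1: entry 0 ≤ 0; row 2: 10/3 = 10/3; row 3: 28/4 = 7. Minimum is 10/3 at row 2 (w2 leaves); pivot element 3.
Divide row 2 by 3; eliminate column b from the other rows.
Row 3 update in column RHS: 28 − 4·(10/3) = 44/3.

44/3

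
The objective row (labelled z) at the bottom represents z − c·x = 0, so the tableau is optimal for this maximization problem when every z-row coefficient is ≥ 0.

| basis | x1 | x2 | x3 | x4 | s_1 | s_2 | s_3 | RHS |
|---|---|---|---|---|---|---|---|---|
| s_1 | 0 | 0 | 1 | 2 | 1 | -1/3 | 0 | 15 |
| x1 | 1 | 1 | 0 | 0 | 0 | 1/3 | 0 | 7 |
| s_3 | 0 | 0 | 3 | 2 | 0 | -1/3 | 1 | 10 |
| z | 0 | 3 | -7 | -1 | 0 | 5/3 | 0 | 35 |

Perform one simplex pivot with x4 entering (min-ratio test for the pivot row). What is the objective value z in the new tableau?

40

Ratio test on column x4 — row 1: 15/2 = 15/2; row 2: entry 0 ≤ 0; row 3: 10/2 = 5. Minimum is 5 at row 3 (s_3 leaves); pivot element 2.
Pivot on row 3; the z-row RHS becomes 35 − (-1)·5 = 40.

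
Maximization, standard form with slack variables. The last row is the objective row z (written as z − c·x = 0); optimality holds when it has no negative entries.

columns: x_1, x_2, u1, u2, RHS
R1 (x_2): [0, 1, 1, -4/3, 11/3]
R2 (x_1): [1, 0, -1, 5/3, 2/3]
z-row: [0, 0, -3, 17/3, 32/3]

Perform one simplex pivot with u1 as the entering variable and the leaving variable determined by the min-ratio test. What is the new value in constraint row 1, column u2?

Ratio test on column u1 — row 1: (11/3)/1 = 11/3; row 2: entry -1 ≤ 0. Minimum is 11/3 at row 1 (x_2 leaves); pivot element 1.
Divide row 1 by 1; eliminate column u1 from the other rows.
In the new row 1, the u2 entry is the old entry divided by the pivot: (-4/3)/1 = -4/3.

-4/3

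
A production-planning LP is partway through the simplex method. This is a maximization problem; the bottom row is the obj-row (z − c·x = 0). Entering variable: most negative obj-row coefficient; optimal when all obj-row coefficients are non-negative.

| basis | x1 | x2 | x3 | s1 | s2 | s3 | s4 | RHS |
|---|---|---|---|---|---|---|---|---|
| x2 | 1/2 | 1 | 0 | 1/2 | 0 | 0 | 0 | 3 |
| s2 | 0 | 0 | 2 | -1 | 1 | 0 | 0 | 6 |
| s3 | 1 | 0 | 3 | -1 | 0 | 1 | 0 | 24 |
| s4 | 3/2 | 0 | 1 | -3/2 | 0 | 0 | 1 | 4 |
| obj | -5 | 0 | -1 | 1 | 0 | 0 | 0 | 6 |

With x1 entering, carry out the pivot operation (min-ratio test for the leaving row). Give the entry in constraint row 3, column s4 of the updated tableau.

-2/3

Ratio test on column x1 — row 1: 3/(1/2) = 6; row 2: entry 0 ≤ 0; row 3: 24/1 = 24; row 4: 4/(3/2) = 8/3. Minimum is 8/3 at row 4 (s4 leaves); pivot element 3/2.
Divide row 4 by 3/2; eliminate column x1 from the other rows.
Row 3 update in column s4: 0 − 1·(2/3) = -2/3.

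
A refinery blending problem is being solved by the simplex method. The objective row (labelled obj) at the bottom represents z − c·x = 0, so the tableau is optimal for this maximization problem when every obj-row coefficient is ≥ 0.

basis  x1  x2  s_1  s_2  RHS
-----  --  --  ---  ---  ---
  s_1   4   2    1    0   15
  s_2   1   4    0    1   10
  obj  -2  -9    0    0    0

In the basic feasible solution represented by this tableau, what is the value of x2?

x2 is not in the basis, so in the current basic feasible solution x2 = 0.

0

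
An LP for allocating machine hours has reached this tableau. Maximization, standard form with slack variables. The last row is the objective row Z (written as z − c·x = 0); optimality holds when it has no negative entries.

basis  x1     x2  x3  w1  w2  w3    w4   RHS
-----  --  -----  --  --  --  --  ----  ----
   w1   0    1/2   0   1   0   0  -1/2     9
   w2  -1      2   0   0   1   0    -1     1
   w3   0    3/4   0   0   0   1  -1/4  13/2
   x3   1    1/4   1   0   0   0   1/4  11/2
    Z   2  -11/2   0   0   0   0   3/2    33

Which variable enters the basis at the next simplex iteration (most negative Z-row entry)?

Negative Z-row entries: x2: -11/2.
The most negative is -11/2 in column x2, so x2 enters.

x2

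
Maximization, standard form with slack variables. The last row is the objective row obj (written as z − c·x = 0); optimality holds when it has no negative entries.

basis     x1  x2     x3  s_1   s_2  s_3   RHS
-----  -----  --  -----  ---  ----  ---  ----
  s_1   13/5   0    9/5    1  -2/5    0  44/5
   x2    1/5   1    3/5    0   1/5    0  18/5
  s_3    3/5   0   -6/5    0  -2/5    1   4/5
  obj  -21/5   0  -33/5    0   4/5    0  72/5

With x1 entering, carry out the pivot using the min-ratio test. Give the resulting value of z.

20

Ratio test on column x1 — row 1: (44/5)/(13/5) = 44/13; row 2: (18/5)/(1/5) = 18; row 3: (4/5)/(3/5) = 4/3. Minimum is 4/3 at row 3 (s_3 leaves); pivot element 3/5.
Pivot on row 3; the obj-row RHS becomes 72/5 − (-21/5)·(4/3) = 20.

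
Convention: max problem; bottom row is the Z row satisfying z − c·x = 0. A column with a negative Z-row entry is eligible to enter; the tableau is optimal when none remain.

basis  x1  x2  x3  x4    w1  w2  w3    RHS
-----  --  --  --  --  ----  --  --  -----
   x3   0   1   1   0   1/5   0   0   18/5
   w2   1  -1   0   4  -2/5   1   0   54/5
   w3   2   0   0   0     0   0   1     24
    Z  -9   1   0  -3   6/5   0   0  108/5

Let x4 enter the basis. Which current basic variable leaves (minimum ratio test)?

Column x4 entries and ratios — x3: 0 ≤ 0, skip; w2: (54/5)/4 = 27/10; w3: 0 ≤ 0, skip.
Smallest ratio is 27/10 in the row of w2, so w2 leaves.

w2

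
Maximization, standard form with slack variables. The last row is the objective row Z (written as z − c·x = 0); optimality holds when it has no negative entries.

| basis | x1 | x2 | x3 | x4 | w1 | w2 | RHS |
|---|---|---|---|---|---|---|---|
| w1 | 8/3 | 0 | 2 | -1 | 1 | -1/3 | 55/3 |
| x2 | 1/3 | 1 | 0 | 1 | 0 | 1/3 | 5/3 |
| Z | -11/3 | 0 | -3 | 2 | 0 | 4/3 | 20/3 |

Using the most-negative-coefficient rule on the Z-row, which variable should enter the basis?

Negative Z-row entries: x1: -11/3, x3: -3.
The most negative is -11/3 in column x1, so x1 enters.

x1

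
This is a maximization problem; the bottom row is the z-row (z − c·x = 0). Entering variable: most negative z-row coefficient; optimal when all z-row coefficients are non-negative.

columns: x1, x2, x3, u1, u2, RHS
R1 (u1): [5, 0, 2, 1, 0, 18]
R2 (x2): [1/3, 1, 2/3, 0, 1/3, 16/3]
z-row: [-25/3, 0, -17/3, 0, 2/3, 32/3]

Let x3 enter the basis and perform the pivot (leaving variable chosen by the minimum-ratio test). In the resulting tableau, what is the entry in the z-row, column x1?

-11/2

Ratio test on column x3 — row 1: 18/2 = 9; row 2: (16/3)/(2/3) = 8. Minimum is 8 at row 2 (x2 leaves); pivot element 2/3.
Divide row 2 by 2/3; eliminate column x3 from the other rows.
z-row update in column x1: -25/3 − (-17/3)·(1/2) = -11/2.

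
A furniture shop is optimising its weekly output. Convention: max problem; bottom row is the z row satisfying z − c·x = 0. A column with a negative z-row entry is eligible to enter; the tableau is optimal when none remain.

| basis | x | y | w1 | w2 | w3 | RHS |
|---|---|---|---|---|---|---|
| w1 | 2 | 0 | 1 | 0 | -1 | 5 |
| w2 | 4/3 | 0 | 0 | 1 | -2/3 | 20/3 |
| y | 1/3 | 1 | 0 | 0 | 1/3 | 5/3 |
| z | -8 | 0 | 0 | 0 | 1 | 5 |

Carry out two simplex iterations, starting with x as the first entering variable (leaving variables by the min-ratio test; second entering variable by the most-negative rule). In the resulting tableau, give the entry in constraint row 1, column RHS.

10/3

Ratio test on column x — row 1: 5/2 = 5/2; row 2: (20/3)/(4/3) = 5; row 3: (5/3)/(1/3) = 5. Minimum is 5/2 at row 1 (w1 leaves); pivot element 2.
Divide row 1 by 2; eliminate column x from the other rows.
Second iteration: most negative z-row entry is -3 in column w3, so w3 enters.
Ratio test on column w3 — row 1: entry -1/2 ≤ 0; row 2: entry 0 ≤ 0; row 3: (5/6)/(1/2) = 5/3. Minimum is 5/3 at row 3 (y leaves); pivot element 1/2.
Divide row 3 by 1/2; eliminate column w3 from the other rows.
After both pivots, the entry at constraint row 1, column RHS is 10/3.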